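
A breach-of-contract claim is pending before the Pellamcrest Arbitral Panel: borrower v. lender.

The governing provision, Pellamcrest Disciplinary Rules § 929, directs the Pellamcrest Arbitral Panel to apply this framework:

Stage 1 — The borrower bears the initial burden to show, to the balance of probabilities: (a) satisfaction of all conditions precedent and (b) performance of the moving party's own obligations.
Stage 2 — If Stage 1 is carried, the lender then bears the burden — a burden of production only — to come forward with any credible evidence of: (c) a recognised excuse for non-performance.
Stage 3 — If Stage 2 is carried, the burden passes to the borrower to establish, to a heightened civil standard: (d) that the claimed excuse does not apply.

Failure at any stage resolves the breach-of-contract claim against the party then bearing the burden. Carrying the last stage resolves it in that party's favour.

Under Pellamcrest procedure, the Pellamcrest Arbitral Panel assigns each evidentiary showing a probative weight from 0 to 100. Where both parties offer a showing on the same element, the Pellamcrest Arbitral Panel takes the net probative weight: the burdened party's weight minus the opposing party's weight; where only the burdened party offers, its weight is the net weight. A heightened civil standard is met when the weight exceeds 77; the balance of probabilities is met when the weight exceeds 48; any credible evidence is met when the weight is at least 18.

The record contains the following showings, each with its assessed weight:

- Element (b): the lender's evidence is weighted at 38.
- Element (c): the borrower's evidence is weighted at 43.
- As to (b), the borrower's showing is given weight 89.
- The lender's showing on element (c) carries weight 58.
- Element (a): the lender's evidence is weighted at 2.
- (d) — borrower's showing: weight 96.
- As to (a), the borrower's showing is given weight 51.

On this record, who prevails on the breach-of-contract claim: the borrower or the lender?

At Stage 1 the borrower must meet the balance of probabilities (weight exceeds 48): on (a) the weight is 51 less the opposing 2 gives net 49, > 48, so (a) meets the standard; on (b) the weight is 89 less the opposing 38 gives net 51, which does exceed 48, so (b) meets the standard.
  All elements met. The burden passes to the lender.
At Stage 2 the lender must meet any credible evidence (weight is at least 18): on (c) the weight is 58 less the opposing 43 gives net 15, which does not reach 18, so (c) does not meet the standard.
  Stage 2 not carried; the lender fails its burden.
The borrower prevails.

borrower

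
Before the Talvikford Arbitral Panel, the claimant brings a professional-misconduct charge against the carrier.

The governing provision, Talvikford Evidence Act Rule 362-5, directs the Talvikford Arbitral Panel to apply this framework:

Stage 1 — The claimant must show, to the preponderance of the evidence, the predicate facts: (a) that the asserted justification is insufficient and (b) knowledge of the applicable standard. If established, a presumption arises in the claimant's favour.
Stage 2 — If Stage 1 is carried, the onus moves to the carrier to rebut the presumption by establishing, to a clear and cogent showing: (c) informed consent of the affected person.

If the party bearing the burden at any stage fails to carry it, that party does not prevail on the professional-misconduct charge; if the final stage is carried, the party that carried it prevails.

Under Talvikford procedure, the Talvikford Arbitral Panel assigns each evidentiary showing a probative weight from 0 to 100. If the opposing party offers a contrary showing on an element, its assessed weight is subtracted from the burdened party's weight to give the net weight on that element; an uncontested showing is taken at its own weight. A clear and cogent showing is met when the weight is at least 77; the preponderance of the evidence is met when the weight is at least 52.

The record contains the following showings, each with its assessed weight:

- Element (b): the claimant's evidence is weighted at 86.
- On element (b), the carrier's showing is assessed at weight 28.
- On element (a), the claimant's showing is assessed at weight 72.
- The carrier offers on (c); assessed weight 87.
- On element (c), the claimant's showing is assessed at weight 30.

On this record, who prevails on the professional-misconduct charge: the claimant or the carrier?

Stage 1 (claimant, the preponderance of the evidence, weight is at least 52): (a) 72 ≥ 52 — meets; (b) net 86−28=58 ≥ 52 — meets.
  Stage 1 carried; the burden shifts to the carrier.
Stage 2 (carrier, a clear and cogent showing, weight is at least 77): (c) net 87−30=57 < 77 — fails.
  Not every element is met, so the carrier fails to carry Stage 2.
So the claimant prevails.

claimant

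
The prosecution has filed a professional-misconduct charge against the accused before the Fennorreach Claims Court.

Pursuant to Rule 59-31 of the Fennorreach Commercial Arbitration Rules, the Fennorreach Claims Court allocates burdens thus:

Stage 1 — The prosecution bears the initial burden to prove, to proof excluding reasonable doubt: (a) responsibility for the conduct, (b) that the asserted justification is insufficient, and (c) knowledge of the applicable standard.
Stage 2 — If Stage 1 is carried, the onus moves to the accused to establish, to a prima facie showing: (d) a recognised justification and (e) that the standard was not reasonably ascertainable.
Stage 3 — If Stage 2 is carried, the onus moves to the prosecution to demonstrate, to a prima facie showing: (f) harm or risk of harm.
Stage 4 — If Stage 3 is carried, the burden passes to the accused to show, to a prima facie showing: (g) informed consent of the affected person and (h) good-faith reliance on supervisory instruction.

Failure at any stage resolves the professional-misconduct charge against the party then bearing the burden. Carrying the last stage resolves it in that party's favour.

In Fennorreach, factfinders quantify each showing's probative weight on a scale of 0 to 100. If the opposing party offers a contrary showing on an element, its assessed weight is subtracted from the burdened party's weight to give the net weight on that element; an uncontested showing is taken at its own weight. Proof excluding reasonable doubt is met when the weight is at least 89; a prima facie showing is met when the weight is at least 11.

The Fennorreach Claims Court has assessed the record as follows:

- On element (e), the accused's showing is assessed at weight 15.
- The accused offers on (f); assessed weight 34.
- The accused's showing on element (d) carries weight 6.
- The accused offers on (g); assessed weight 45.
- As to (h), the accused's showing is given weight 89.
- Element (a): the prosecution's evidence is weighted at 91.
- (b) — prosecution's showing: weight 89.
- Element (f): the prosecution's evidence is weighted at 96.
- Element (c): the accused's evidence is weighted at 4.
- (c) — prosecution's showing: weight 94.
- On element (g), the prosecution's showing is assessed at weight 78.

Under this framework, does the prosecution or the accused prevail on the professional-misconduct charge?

prosecution

At Stage 1 the prosecution must meet proof excluding reasonable doubt (weight is at least 89): on (a) the weight is 91, ≥ 89, so (a) meets the standard; on (b) the weight is 89, ≥ 89, so (b) meets the standard; on (c) the weight is 94 less the opposing 4 gives net 90, which does reach 89, so (c) meets the standard.
  The prosecution carries Stage 1; the accused now bears the burden.
At Stage 2 the accused must meet a prima facie showing (weight is at least 11): on (d) the weight is 6, which does not reach 11, so (d) does not meet the standard; on (e) the weight is 15, which does reach 11, so (e) meets the standard.
  Not every element is met, so the accused fails to carry Stage 2.
The analysis ends at Stage 2; the prosecution prevails.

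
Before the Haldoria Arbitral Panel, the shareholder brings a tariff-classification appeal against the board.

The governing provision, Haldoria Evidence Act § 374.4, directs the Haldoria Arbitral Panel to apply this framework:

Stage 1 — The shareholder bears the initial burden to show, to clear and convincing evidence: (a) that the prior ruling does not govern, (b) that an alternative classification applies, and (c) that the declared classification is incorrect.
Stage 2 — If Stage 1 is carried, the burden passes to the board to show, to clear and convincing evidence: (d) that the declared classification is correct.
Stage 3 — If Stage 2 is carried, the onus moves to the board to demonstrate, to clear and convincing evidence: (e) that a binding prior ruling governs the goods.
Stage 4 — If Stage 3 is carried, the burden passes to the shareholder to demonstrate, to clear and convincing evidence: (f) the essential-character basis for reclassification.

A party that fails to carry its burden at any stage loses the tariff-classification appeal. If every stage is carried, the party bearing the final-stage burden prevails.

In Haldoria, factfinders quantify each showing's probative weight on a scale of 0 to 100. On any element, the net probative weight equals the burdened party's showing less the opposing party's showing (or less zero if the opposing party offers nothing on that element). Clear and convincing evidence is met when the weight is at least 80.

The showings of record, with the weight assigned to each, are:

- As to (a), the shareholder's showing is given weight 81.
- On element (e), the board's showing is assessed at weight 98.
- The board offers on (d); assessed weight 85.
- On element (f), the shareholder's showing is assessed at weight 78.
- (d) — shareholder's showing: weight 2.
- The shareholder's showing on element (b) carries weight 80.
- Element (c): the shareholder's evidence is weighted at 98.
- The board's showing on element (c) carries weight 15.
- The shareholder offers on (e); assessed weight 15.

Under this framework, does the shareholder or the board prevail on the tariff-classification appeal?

Stage 1 (shareholder, clear and convincing evidence, weight is at least 80): (a) 81 ≥ 80 — meets; (b) 80 ≥ 80 — meets; (c) net 98−15=83 ≥ 80 — meets.
  The shareholder carries Stage 1; the board now bears the burden.
Stage 2 (board, clear and convincing evidence, weight is at least 80): (d) net 85−2=83 ≥ 80 — meets.
  Stage 2 carried; the burden remains with the board.
Stage 3 (board, clear and convincing evidence, weight is at least 80): (e) net 98−15=83 ≥ 80 — meets.
  All elements met. The burden passes to the shareholder.
Stage 4 (shareholder, clear and convincing evidence, weight is at least 80): (f) 78 < 80 — fails.
  Stage 4 not carried; the shareholder fails its burden.
The board prevails.

board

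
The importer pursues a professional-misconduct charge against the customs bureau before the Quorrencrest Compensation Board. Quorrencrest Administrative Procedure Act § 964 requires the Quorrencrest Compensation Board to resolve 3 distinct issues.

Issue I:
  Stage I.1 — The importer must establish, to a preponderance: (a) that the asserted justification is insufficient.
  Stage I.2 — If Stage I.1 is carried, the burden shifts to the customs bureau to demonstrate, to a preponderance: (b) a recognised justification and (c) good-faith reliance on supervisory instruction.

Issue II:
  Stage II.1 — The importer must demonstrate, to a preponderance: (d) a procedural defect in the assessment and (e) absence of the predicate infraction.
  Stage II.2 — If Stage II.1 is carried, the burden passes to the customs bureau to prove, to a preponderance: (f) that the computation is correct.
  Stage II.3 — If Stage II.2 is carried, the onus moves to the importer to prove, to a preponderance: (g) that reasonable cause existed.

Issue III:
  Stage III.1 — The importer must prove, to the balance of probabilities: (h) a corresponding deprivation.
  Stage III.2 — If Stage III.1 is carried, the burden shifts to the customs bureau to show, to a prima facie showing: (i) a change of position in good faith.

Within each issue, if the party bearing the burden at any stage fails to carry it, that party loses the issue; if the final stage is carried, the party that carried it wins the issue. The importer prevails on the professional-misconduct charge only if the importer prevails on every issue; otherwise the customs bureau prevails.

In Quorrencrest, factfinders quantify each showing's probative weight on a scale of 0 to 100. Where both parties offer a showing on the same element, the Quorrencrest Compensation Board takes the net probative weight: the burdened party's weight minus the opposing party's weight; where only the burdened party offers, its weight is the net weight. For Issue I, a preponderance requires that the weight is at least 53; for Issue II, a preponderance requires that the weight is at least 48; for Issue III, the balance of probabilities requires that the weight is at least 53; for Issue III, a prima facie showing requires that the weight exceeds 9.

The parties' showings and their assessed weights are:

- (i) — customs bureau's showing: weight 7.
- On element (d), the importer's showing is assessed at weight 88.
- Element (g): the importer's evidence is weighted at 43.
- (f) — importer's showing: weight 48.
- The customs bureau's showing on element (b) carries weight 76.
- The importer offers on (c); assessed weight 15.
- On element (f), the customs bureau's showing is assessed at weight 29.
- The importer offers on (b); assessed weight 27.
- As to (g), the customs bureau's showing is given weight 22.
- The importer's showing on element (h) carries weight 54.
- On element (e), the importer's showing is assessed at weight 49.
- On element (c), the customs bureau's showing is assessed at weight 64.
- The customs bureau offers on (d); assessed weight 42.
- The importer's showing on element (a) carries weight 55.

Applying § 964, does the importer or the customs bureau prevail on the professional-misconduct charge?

— Issue I —
At Stage I.1 the importer must meet a preponderance (weight is at least 53): on (a) the weight is 55, ≥ 53, so (a) meets the standard.
  The importer carries Stage I.1; the customs bureau now bears the burden.
At Stage I.2 the customs bureau must meet a preponderance (weight is at least 53): on (b) the weight is 76 less the opposing 27 gives net 49, which does not reach 53, so (b) does not meet the standard; on (c) the weight is 64 less the opposing 15 gives net 49, which does not reach 53, so (c) does not meet the standard.
  Not every element is met, so the customs bureau fails to carry Stage I.2.
The analysis ends at Stage I.2; the importer prevails on this issue.
— Issue II —
At Stage II.1 the importer must meet a preponderance (weight is at least 48): on (d) the weight is 88 less the opposing 42 gives net 46, which does not reach 48, so (d) does not meet the standard; on (e) the weight is 49, ≥ 48, so (e) meets the standard.
  The importer does not carry Stage II.1.
So the customs bureau prevails on this issue.
— Issue III —
Stage III.1 (importer, the balance of probabilities, weight is at least 53): (h) 54 ≥ 53 — meets.
  Stage III.1 carried; the burden shifts to the customs bureau.
Stage III.2 (customs bureau, a prima facie showing, weight exceeds 9): (i) 7 ≤ 9 — fails.
  Stage III.2 not carried; the customs bureau fails its burden.
The analysis ends at Stage III.2; the importer prevails on this issue.
Per-issue: Issue I → importer; Issue II → customs bureau; Issue III → importer. The importer must prevail on every issue; overall, the customs bureau prevails.

customs bureau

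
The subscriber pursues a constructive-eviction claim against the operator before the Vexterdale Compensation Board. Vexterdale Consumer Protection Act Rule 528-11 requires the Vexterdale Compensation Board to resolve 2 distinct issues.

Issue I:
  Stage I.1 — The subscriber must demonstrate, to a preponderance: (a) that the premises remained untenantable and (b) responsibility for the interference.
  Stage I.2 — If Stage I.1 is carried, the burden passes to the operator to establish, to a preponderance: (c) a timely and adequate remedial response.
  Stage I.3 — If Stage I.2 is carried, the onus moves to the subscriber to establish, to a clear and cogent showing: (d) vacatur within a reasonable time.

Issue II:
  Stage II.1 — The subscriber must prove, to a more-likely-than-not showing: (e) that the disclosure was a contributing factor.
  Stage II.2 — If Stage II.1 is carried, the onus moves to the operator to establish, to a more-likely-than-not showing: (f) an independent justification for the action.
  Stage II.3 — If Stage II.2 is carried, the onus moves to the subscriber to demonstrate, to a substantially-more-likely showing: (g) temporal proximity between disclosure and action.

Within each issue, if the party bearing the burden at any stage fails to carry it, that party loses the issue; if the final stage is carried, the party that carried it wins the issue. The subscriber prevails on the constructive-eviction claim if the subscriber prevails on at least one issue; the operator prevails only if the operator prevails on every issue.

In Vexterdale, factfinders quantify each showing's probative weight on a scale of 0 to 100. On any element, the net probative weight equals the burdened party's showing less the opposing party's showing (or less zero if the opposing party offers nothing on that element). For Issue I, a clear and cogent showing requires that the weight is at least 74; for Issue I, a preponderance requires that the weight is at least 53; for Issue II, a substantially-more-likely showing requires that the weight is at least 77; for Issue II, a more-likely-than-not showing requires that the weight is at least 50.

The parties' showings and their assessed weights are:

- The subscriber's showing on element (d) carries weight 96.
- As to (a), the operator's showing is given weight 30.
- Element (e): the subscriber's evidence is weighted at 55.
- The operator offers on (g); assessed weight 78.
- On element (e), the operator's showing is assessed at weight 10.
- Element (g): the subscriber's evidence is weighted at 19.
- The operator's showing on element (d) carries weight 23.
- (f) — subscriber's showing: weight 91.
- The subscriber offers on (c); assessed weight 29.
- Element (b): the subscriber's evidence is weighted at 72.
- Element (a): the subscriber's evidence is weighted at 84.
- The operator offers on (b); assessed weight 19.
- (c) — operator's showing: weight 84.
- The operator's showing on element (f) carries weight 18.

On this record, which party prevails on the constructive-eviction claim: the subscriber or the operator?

operator

— Issue I —
At Stage I.1 the subscriber must meet a preponderance (weight is at least 53): on (a) the weight is 84 less the opposing 30 gives net 54, which does reach 53, so (a) meets the standard; on (b) the weight is 72 less the opposing 19 gives net 53, ≥ 53, so (b) meets the standard.
  The subscriber carries Stage I.1; the operator now bears the burden.
At Stage I.2 the operator must meet a preponderance (weight is at least 53): on (c) the weight is 84 less the opposing 29 gives net 55, which does reach 53, so (c) meets the standard.
  All elements met. The burden passes to the subscriber.
At Stage I.3 the subscriber must meet a clear and cogent showing (weight is at least 74): on (d) the weight is 96 less the opposing 23 gives net 73, which does not reach 74, so (d) does not meet the standard.
  Stage I.3 not carried; the subscriber fails its burden.
The analysis ends at Stage I.3; the operator prevails on this issue.
— Issue II —
Stage II.1 (subscriber, a more-likely-than-not showing, weight is at least 50): (e) net 55−10=45 < 50 — fails.
  Stage II.1 not carried; the subscriber fails its burden.
The analysis ends at Stage II.1; the operator prevails on this issue.
Per-issue: Issue I → operator; Issue II → operator. The subscriber must prevail on at least one issue; overall, the operator prevails.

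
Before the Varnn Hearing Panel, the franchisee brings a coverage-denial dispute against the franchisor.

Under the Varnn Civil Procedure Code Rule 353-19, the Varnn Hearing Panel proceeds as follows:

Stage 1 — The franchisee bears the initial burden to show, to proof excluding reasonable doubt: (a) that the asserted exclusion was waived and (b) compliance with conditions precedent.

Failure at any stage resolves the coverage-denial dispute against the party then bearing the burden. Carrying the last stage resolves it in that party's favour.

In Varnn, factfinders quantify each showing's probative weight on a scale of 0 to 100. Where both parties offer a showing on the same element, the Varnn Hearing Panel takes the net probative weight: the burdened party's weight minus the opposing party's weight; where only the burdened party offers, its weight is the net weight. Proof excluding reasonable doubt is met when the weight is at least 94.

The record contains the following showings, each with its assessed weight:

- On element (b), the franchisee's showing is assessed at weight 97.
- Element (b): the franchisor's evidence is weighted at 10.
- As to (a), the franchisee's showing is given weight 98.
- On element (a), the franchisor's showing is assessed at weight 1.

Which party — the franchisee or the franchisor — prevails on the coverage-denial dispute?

franchisor

At Stage 1 the franchisee must meet proof excluding reasonable doubt (weight is at least 94): on (a) the weight is 98 less the opposing 1 gives net 97, which does reach 94, so (a) meets the standard; on (b) the weight is 97 less the opposing 10 gives net 87, which does not reach 94, so (b) does not meet the standard.
  Stage 1 not carried; the franchisee fails its burden.
The franchisor prevails.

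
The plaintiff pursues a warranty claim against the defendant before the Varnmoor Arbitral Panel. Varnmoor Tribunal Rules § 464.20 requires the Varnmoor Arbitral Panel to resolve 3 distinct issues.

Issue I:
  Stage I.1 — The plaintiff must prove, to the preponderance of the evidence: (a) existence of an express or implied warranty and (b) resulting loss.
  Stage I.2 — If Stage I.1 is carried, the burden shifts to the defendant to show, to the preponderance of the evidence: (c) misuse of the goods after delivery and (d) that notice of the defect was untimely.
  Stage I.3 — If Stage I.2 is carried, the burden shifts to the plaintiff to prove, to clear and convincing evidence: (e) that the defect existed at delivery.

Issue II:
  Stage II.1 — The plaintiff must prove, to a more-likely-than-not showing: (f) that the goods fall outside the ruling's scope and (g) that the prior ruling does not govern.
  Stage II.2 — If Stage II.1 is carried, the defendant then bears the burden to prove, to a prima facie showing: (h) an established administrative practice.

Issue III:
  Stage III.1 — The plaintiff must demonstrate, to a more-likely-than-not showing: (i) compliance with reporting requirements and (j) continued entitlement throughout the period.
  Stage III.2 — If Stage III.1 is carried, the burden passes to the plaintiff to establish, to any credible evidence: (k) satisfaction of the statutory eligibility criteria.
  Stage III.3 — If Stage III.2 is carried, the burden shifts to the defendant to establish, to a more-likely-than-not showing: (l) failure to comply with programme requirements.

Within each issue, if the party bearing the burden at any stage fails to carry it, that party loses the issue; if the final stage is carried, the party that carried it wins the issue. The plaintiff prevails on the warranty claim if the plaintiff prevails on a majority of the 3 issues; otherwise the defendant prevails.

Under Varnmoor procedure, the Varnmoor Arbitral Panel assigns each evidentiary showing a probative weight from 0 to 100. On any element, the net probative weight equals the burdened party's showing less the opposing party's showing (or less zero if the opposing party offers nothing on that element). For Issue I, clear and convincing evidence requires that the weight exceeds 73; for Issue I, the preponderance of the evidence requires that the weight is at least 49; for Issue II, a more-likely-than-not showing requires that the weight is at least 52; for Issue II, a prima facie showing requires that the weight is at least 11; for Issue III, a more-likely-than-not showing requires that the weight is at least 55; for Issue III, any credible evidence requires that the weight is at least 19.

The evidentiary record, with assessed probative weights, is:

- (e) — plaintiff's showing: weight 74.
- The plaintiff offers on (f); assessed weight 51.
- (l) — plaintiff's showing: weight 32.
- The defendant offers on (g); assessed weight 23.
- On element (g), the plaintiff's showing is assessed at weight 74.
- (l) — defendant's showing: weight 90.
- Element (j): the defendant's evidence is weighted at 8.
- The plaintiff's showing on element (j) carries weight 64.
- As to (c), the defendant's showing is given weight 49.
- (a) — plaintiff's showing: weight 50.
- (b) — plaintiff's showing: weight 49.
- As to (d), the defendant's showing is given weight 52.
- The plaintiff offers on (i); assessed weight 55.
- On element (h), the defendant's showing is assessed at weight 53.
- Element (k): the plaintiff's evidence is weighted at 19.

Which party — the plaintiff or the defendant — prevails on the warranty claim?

defendant

— Issue I —
At Stage I.1 the plaintiff must meet the preponderance of the evidence (weight is at least 49): on (a) the weight is 50, ≥ 49, so (a) meets the standard; on (b) the weight is 49, ≥ 49, so (b) meets the standard.
  Stage I.1 carried; the burden shifts to the defendant.
At Stage I.2 the defendant must meet the preponderance of the evidence (weight is at least 49): on (c) the weight is 49, ≥ 49, so (c) meets the standard; on (d) the weight is 52, which does reach 49, so (d) meets the standard.
  All elements met. The burden passes to the plaintiff.
At Stage I.3 the plaintiff must meet clear and convincing evidence (weight exceeds 73): on (e) the weight is 74, > 73, so (e) meets the standard.
  Stage I.3 carried; the final stage is satisfied.
Every stage carried; the plaintiff prevails on this issue.
— Issue II —
Stage II.1 (plaintiff, a more-likely-than-not showing, weight is at least 52): (f) 51 < 52 — fails; (g) net 74−23=51 < 52 — fails.
  Stage II.1 not carried; the plaintiff fails its burden.
The defendant prevails on this issue.
— Issue III —
Stage III.1 — burden on plaintiff; standard: a more-likely-than-not showing (weight is at least 55).
    (i): 55 ≥ 55 [met]
    (j): 64 − 8 = 56 ≥ 55 [met]
  Stage III.1 carried; the burden remains with the plaintiff.
Stage III.2 — burden on plaintiff; standard: any credible evidence (weight is at least 19).
    (k): 19 ≥ 19 [met]
  Stage III.2 carried; the burden shifts to the defendant.
Stage III.3 — burden on defendant; standard: a more-likely-than-not showing (weight is at least 55).
    (l): 90 − 32 = 58 ≥ 55 [met]
  Stage III.3 carried; the final stage is satisfied.
With every stage satisfied, the defendant prevails on this issue.
Per-issue: Issue I → plaintiff; Issue II → defendant; Issue III → defendant. The plaintiff must prevail on a majority of issues; overall, the defendant prevails.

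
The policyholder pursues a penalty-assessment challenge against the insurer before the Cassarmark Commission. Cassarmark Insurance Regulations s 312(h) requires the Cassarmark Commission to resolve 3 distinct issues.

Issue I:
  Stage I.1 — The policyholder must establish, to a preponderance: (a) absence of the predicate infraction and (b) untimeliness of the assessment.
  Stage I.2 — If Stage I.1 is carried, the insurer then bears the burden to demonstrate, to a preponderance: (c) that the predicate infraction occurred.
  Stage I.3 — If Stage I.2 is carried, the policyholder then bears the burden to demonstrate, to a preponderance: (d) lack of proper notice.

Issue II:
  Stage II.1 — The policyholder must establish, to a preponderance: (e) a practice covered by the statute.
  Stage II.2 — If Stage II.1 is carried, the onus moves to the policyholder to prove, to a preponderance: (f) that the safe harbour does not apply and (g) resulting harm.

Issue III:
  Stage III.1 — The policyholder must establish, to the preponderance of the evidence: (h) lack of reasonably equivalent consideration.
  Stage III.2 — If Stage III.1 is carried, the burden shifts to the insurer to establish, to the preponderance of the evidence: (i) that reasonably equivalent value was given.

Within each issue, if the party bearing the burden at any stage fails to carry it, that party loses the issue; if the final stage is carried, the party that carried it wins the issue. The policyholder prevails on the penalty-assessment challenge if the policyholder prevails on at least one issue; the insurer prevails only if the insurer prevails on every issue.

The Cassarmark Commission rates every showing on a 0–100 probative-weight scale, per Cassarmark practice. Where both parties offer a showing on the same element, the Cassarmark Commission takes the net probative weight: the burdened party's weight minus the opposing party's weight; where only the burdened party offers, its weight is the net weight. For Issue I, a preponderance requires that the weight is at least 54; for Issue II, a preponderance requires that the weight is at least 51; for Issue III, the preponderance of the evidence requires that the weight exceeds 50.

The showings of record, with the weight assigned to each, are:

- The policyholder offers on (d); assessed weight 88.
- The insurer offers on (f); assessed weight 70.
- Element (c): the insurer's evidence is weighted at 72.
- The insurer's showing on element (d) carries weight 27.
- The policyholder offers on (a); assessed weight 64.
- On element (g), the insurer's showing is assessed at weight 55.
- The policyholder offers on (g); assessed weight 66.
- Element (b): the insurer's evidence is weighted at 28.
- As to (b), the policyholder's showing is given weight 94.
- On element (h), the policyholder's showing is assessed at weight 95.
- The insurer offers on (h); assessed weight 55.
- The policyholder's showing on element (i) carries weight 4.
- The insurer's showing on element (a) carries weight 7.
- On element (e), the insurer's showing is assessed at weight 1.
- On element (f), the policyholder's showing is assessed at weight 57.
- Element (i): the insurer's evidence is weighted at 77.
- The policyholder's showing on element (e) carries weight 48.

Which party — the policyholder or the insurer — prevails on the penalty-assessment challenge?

policyholder

— Issue I —
Stage I.1 (policyholder, a preponderance, weight is at least 54): (a) net 64−7=57 ≥ 54 — meets; (b) net 94−28=66 ≥ 54 — meets.
  Stage I.1 carried; the burden shifts to the insurer.
Stage I.2 (insurer, a preponderance, weight is at least 54): (c) 72 ≥ 54 — meets.
  All elements met. The burden passes to the policyholder.
Stage I.3 (policyholder, a preponderance, weight is at least 54): (d) net 88−27=61 ≥ 54 — meets.
  The policyholder carries the last stage.
With every stage satisfied, the policyholder prevails on this issue.
— Issue II —
At Stage II.1 the policyholder must meet a preponderance (weight is at least 51): on (e) the weight is 48 less the opposing 1 gives net 47, which does not reach 51, so (e) does not meet the standard.
  The policyholder does not carry Stage II.1.
So the insurer prevails on this issue.
— Issue III —
Stage III.1 — burden on policyholder; standard: the preponderance of the evidence (weight exceeds 50).
    (h): 95 − 55 = 40 ≤ 50 [not met]
  Stage III.1 not carried; the policyholder fails its burden.
The insurer prevails on this issue.
Per-issue: Issue I → policyholder; Issue II → insurer; Issue III → insurer. The policyholder must prevail on at least one issue; overall, the policyholder prevails.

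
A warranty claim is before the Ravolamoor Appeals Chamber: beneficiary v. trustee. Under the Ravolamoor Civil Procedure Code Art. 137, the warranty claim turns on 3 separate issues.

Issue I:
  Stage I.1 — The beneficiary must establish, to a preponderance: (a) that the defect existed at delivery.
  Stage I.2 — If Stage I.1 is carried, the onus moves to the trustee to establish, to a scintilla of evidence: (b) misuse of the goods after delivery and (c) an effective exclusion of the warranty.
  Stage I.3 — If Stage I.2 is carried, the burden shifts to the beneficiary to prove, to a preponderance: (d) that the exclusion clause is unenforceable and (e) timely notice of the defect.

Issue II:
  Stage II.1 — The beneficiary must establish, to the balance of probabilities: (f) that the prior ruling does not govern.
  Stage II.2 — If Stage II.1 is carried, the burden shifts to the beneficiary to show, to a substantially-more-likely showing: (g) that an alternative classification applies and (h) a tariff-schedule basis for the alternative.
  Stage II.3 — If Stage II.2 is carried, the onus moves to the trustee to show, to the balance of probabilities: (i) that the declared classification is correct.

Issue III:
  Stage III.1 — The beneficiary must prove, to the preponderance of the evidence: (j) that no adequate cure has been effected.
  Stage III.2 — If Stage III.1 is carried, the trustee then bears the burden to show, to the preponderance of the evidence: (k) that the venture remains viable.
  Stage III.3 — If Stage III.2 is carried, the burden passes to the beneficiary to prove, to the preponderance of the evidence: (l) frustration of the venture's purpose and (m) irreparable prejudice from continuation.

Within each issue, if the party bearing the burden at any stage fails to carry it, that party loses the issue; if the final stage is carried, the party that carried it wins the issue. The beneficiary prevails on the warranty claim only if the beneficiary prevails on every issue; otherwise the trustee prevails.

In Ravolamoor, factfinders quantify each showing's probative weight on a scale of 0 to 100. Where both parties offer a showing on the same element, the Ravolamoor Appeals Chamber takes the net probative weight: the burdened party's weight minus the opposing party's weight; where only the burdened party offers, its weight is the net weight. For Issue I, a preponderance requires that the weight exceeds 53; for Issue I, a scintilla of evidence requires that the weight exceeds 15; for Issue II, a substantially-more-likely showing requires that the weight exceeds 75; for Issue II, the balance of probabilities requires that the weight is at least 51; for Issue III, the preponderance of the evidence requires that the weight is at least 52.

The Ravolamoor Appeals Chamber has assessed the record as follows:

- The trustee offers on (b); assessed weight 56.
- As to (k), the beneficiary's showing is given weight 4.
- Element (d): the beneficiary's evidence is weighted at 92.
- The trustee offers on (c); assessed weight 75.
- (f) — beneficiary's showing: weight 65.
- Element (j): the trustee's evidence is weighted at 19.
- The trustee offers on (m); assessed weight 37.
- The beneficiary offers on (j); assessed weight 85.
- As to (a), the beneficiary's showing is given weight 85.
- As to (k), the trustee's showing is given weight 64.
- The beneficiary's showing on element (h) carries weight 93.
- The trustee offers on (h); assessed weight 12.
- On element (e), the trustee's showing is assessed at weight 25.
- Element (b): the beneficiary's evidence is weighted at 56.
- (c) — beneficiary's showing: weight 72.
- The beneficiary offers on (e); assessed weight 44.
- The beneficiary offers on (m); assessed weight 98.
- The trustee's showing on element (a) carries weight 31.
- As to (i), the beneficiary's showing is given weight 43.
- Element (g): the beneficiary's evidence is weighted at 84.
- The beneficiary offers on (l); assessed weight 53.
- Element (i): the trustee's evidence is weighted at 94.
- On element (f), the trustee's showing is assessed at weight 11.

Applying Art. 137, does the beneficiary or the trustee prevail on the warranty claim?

— Issue I —
Stage I.1 — burden on beneficiary; standard: a preponderance (weight exceeds 53).
    (a): 85 − 31 = 54 > 53 [met]
  All elements met. The burden passes to the trustee.
Stage I.2 — burden on trustee; standard: a scintilla of evidence (weight exceeds 15).
    (b): 56 − 56 = 0 ≤ 15 [not met]
    (c): 75 − 72 = 3 ≤ 15 [not met]
  The trustee does not carry Stage I.2.
So the beneficiary prevails on this issue.
— Issue II —
At Stage II.1 the beneficiary must meet the balance of probabilities (weight is at least 51): on (f) the weight is 65 less the opposing 11 gives net 54, which does reach 51, so (f) meets the standard.
  Stage II.1 carried; the burden remains with the beneficiary.
At Stage II.2 the beneficiary must meet a substantially-more-likely showing (weight exceeds 75): on (g) the weight is 84, > 75, so (g) meets the standard; on (h) the weight is 93 less the opposing 12 gives net 81, > 75, so (h) meets the standard.
  All elements met. The burden passes to the trustee.
At Stage II.3 the trustee must meet the balance of probabilities (weight is at least 51): on (i) the weight is 94 less the opposing 43 gives net 51, which does reach 51, so (i) meets the standard.
  The trustee carries the last stage.
With every stage satisfied, the trustee prevails on this issue.
— Issue III —
At Stage III.1 the beneficiary must meet the preponderance of the evidence (weight is at least 52): on (j) the weight is 85 less the opposing 19 gives net 66, which does reach 52, so (j) meets the standard.
  Stage III.1 is satisfied; the onus moves to the trustee.
At Stage III.2 the trustee must meet the preponderance of the evidence (weight is at least 52): on (k) the weight is 64 less the opposing 4 gives net 60, ≥ 52, so (k) meets the standard.
  All elements met. The burden passes to the beneficiary.
At Stage III.3 the beneficiary must meet the preponderance of the evidence (weight is at least 52): on (l) the weight is 53, which does reach 52, so (l) meets the standard; on (m) the weight is 98 less the opposing 37 gives net 61, ≥ 52, so (m) meets the standard.
  All elements met at the final stage.
All stages carried — the beneficiary prevails on this issue.
Per-issue: Issue I → beneficiary; Issue II → trustee; Issue III → beneficiary. The beneficiary must prevail on every issue; overall, the trustee prevails.

trustee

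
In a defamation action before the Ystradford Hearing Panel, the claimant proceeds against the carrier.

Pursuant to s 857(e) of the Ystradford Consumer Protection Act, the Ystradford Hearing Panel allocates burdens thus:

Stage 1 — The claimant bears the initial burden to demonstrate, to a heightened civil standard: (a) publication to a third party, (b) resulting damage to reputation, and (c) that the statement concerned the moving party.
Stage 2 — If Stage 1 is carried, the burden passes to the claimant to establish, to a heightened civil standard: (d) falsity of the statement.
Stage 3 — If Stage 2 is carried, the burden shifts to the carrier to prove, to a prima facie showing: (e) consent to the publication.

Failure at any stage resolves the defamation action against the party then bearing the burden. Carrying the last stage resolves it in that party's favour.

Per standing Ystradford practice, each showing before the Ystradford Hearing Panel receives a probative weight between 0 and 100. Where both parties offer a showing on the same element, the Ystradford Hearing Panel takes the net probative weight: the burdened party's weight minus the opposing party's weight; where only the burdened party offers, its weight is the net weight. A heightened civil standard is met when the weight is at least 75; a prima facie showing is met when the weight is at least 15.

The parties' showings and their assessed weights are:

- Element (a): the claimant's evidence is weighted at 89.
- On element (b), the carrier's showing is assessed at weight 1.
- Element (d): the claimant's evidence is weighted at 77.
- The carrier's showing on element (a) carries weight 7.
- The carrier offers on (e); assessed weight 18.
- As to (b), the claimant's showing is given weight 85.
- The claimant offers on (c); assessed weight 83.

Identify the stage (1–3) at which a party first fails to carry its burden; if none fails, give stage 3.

stage 3

Stage 1 (claimant, a heightened civil standard, weight is at least 75): (a) net 89−7=82 ≥ 75 — meets; (b) net 85−1=84 ≥ 75 — meets; (c) 83 ≥ 75 — meets.
  All elements met. The claimant retains the burden for Stage 2.
Stage 2 (claimant, a heightened civil standard, weight is at least 75): (d) 77 ≥ 75 — meets.
  The claimant carries Stage 2; the carrier now bears the burden.
Stage 3 (carrier, a prima facie showing, weight is at least 15): (e) 18 ≥ 15 — meets.
  All elements met at the final stage.
With every stage satisfied, the carrier prevails.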